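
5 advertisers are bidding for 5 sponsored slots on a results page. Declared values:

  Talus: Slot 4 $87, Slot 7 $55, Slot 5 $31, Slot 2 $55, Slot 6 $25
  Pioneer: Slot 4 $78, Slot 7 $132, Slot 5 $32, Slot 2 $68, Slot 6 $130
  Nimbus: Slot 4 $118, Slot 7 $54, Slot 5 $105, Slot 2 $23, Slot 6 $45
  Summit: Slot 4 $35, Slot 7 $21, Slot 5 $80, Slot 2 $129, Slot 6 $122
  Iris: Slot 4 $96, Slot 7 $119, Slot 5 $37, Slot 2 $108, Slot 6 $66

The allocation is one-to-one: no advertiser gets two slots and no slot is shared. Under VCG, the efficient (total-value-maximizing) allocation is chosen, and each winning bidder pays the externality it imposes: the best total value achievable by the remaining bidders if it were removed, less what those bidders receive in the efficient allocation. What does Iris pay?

Efficient allocation: Talus→Slot 4 ($87), Pioneer→Slot 6 ($130), Nimbus→Slot 5 ($105), Summit→Slot 2 ($129), Iris→Slot 7 ($119); total welfare W = $570.
Iris receives Slot 7 at value $119, so the others get W − 119 = $451.
Without Iris: best allocation of the remaining 4 bidders over all 5 slots is Talus→Slot 4 ($87), Pioneer→Slot 7 ($132), Nimbus→Slot 5 ($105), Summit→Slot 2 ($129), total $453.
VCG payment = (others' best without Iris) − (others' welfare with Iris) = 453 − 451 = $2.

Iris pays $2.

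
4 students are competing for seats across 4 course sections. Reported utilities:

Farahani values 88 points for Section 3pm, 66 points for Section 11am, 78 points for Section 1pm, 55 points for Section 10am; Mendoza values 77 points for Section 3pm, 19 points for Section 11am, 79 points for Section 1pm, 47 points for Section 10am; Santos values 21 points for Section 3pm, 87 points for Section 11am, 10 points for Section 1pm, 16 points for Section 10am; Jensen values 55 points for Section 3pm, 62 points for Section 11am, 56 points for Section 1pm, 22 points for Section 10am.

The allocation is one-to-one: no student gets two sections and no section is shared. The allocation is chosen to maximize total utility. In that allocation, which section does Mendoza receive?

Optimal: Farahani→Section 3pm (88 points), Mendoza→Section 10am (47 points), Santos→Section 11am (87 points), Jensen→Section 1pm (56 points) — total 88+47+87+56 = 278 points.
Max-entry greedy (repeatedly take the single best remaining cell) gives 276 points, worse by 2.
Next-best assignment: Farahani→Section 3pm, Mendoza→Section 1pm, Santos→Section 11am, Jensen→Section 10am = 276 points.
Swapping Jensen↔Santos (Jensen→Section 11am 62 points, Santos→Section 1pm 10 points) loses 71.
Mendoza's own top section is Section 1pm (79 points), but forcing Mendoza→Section 1pm and reassigning the rest optimally gives only 276 points — worse by 2.

Mendoza receives Section 10am.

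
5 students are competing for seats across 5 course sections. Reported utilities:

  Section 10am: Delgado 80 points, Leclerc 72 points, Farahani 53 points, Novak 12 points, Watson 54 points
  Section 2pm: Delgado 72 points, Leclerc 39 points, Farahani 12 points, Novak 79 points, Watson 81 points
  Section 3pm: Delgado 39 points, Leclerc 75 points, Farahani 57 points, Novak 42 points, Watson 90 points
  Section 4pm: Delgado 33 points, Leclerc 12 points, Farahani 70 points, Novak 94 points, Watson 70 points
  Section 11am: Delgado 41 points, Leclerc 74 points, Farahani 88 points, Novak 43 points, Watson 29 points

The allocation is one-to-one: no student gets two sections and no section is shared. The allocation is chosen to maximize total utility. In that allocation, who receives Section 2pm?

This is a one-to-one assignment (maximum-weight bipartite matching).
Optimal: Delgado→Section 10am (80 points), Leclerc→Section 3pm (75 points), Farahani→Section 11am (88 points), Novak→Section 4pm (94 points), Watson→Section 2pm (81 points) — total 80+75+88+94+81 = 418 points.
Max-entry greedy (repeatedly take the single best remaining cell) gives 391 points, worse by 27.
Next-best assignment: Delgado→Section 2pm, Leclerc→Section 10am, Farahani→Section 11am, Novak→Section 4pm, Watson→Section 3pm = 416 points.
Swapping Novak↔Leclerc (Novak→Section 3pm 42 points, Leclerc→Section 4pm 12 points) loses 115.
Watson's own top section is Section 3pm (90 points), but forcing Watson→Section 3pm and reassigning the rest optimally gives only 416 points — worse by 2.

Watson receives Section 2pm.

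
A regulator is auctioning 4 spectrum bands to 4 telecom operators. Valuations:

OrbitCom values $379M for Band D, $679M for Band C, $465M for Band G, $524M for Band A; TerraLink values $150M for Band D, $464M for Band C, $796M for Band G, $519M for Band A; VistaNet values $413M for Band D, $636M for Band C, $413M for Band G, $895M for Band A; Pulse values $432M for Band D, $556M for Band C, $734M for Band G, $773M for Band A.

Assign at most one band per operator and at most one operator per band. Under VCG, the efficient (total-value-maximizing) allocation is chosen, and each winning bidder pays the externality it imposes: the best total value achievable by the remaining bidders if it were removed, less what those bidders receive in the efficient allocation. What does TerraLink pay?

Efficient allocation: OrbitCom→Band C ($679M), TerraLink→Band G ($796M), VistaNet→Band A ($895M), Pulse→Band D ($432M); total welfare W = $2802M.
TerraLink receives Band G at value $796M, so the others get W − 796 = $2006M.
Without TerraLink: best allocation of the remaining 3 bidders over all 4 bands is OrbitCom→Band C ($679M), VistaNet→Band A ($895M), Pulse→Band G ($734M), total $2308M.
VCG payment = (others' best without TerraLink) − (others' welfare with TerraLink) = 2308 − 2006 = $302M.

TerraLink pays $302M.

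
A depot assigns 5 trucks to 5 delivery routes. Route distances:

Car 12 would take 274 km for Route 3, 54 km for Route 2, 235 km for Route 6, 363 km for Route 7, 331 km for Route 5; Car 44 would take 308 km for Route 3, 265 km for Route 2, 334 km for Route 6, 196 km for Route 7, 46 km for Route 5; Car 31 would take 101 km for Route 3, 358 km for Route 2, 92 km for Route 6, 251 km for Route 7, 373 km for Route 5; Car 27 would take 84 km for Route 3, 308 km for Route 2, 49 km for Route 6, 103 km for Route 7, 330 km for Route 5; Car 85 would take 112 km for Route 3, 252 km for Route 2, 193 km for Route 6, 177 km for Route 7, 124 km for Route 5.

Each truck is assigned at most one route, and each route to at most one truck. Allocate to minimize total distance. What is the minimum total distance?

Min total: 407 km

Optimal: Car 12→Route 2 (54 km), Car 44→Route 5 (46 km), Car 31→Route 6 (92 km), Car 27→Route 7 (103 km), Car 85→Route 3 (112 km) — total 54+46+92+103+112 = 407 km.
Row-greedy (each truck in turn takes its cheapest remaining route) gives 453 km, worse by 46.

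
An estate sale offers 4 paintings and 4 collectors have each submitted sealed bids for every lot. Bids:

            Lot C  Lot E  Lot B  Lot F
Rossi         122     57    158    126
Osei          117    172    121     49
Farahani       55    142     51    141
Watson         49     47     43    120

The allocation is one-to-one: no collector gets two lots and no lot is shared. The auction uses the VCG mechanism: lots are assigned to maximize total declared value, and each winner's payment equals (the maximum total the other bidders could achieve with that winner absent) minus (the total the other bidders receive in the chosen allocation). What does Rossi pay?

Efficient allocation: Rossi→Lot B ($158), Osei→Lot C ($117), Farahani→Lot E ($142), Watson→Lot F ($120); total welfare W = $537.
Rossi receives Lot B at value $158, so the others get W − 158 = $379.
Without Rossi: best allocation of the remaining 3 bidders over all 4 lots is Osei→Lot B ($121), Farahani→Lot E ($142), Watson→Lot F ($120), total $383.
VCG payment = (others' best without Rossi) − (others' welfare with Rossi) = 383 − 379 = $4.

Rossi pays $4.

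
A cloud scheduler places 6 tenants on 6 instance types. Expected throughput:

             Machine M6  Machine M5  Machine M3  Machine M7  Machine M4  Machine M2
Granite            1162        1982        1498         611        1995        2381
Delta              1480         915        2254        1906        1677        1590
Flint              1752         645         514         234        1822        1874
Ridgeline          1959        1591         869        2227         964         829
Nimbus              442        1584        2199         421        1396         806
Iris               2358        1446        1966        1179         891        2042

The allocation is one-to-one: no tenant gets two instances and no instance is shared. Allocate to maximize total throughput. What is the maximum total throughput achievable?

Optimal: Granite→Machine M2 (2381 ops/s), Delta→Machine M3 (2254 ops/s), Flint→Machine M4 (1822 ops/s), Ridgeline→Machine M7 (2227 ops/s), Nimbus→Machine M5 (1584 ops/s), Iris→Machine M6 (2358 ops/s) — total 2381+2254+1822+2227+1584+2358 = 12626 ops/s.
Column-greedy (each instance in turn goes to its best remaining tenant) gives 11449 ops/s, worse by 1177.
Next-best assignment: Granite→Machine M5, Delta→Machine M4, Flint→Machine M2, Ridgeline→Machine M7, Nimbus→Machine M3, Iris→Machine M6 = 12317 ops/s.
Checked against all permutations: 12626 ops/s is optimal.

Max total: 12626 ops/s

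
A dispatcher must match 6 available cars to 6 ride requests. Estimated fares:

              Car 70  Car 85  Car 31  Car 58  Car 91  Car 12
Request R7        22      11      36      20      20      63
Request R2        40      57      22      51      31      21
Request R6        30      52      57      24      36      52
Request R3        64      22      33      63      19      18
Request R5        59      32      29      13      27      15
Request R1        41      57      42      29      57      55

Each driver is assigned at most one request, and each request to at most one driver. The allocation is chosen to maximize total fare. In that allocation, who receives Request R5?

Car 70 receives Request R5.

This is a one-to-one assignment (maximum-weight bipartite matching).
Optimal: Car 70→Request R5 ($59), Car 85→Request R2 ($57), Car 31→Request R6 ($57), Car 58→Request R3 ($63), Car 91→Request R1 ($57), Car 12→Request R7 ($63) — total 59+57+57+63+57+63 = $356.
Next-best assignment: Car 70→Request R5, Car 85→Request R1, Car 31→Request R6, Car 58→Request R3, Car 91→Request R2, Car 12→Request R7 = $330.
Car 70's own top request is Request R3 ($64), but forcing Car 70→Request R3 and reassigning the rest optimally gives only $324 — worse by 32.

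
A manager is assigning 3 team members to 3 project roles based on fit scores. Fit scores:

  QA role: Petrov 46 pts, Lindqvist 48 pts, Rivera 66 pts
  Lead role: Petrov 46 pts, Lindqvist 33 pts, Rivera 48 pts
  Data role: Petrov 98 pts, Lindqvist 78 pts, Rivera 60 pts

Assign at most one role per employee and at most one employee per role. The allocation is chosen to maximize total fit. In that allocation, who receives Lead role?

Optimal: Petrov→Data role (98 pts), Lindqvist→Lead role (33 pts), Rivera→QA role (66 pts) — total 98+33+66 = 197 pts.
Row-greedy (each employee in turn takes its best remaining role) gives 194 pts, worse by 3.
Next-best assignment: Petrov→Data role, Lindqvist→QA role, Rivera→Lead role = 194 pts.
Lindqvist's own top role is Data role (78 pts), but forcing Lindqvist→Data role and reassigning the rest optimally gives only 190 pts — worse by 7.

Lindqvist receives Lead role.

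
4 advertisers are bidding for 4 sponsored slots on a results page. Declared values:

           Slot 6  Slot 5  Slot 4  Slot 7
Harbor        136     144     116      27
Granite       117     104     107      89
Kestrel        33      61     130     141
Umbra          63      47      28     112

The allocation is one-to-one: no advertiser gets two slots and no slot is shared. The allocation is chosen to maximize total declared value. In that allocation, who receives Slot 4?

Kestrel receives Slot 4.

Optimal: Harbor→Slot 5 ($144), Granite→Slot 6 ($117), Kestrel→Slot 4 ($130), Umbra→Slot 7 ($112) — total 144+117+130+112 = $503.
Row-greedy (each advertiser in turn takes its best remaining slot) gives $430, worse by 73.
No other one-to-one assignment exceeds $503.
Kestrel's own top slot is Slot 7 ($141), but forcing Kestrel→Slot 7 and reassigning the rest optimally gives only $455 — worse by 48.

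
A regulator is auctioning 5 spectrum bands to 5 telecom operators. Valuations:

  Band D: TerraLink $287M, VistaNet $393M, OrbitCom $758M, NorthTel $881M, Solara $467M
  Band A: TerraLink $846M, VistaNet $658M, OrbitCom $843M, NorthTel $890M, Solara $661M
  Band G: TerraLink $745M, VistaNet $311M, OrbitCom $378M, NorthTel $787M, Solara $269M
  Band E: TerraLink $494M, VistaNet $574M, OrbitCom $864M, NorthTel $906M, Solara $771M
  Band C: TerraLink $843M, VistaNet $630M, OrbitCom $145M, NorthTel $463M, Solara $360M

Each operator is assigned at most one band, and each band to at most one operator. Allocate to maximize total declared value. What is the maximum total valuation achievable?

Max total: $3870M

Optimal: TerraLink→Band G ($745M), VistaNet→Band C ($630M), OrbitCom→Band A ($843M), NorthTel→Band D ($881M), Solara→Band E ($771M) — total 745+630+843+881+771 = $3870M.
Max-entry greedy (repeatedly take the single best remaining cell) gives $3409M, worse by 461.
Swapping VistaNet↔OrbitCom (VistaNet→Band A $658M, OrbitCom→Band C $145M) loses 670.
No other one-to-one assignment exceeds $3870M.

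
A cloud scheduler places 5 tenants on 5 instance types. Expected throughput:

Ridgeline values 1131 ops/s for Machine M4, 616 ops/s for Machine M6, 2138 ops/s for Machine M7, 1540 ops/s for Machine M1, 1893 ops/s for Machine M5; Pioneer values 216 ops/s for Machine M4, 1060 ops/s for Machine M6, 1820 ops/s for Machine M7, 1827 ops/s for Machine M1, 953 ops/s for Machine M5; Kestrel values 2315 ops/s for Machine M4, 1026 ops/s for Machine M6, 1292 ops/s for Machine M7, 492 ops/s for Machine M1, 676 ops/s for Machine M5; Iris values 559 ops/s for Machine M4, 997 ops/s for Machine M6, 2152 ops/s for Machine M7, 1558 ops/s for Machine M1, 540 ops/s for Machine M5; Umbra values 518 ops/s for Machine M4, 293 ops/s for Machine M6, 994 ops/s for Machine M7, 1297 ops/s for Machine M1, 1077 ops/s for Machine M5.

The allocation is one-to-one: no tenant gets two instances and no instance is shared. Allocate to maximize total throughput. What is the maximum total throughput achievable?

Optimal: Ridgeline→Machine M5 (1893 ops/s), Pioneer→Machine M6 (1060 ops/s), Kestrel→Machine M4 (2315 ops/s), Iris→Machine M7 (2152 ops/s), Umbra→Machine M1 (1297 ops/s) — total 1893+1060+2315+2152+1297 = 8717 ops/s.
Row-greedy (each tenant in turn takes its best remaining instance) gives 8354 ops/s, worse by 363.
Next-best assignment: Ridgeline→Machine M5, Pioneer→Machine M1, Kestrel→Machine M4, Iris→Machine M7, Umbra→Machine M6 = 8480 ops/s.
No other one-to-one assignment exceeds 8717 ops/s.

Maximum total: 8717 ops/s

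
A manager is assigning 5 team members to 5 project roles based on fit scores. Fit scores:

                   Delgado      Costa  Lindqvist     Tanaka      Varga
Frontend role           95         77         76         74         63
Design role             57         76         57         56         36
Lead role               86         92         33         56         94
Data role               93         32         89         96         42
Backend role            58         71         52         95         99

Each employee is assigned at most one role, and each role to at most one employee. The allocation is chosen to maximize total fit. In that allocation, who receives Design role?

Costa receives Design role.

Optimal: Delgado→Frontend role (95 pts), Costa→Design role (76 pts), Lindqvist→Data role (89 pts), Tanaka→Backend role (95 pts), Varga→Lead role (94 pts) — total 95+76+89+95+94 = 449 pts.
Max-entry greedy (repeatedly take the single best remaining cell) gives 439 pts, worse by 10.
Costa's own top role is Lead role (92 pts), but forcing Costa→Lead role and reassigning the rest optimally gives only 439 pts — worse by 10.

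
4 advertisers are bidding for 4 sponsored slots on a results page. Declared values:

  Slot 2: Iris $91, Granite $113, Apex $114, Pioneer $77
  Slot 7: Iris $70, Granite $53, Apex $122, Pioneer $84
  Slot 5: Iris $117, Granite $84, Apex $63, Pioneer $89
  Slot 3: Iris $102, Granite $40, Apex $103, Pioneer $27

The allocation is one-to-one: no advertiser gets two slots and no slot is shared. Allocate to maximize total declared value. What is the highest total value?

Treat this as an assignment problem: match each advertiser to one slot.
Optimal: Iris→Slot 3 ($102), Granite→Slot 2 ($113), Apex→Slot 7 ($122), Pioneer→Slot 5 ($89) — total 102+113+122+89 = $426.
Max-entry greedy (repeatedly take the single best remaining cell) gives $379, worse by 47.
Every other assignment is strictly worse.

Max total: $426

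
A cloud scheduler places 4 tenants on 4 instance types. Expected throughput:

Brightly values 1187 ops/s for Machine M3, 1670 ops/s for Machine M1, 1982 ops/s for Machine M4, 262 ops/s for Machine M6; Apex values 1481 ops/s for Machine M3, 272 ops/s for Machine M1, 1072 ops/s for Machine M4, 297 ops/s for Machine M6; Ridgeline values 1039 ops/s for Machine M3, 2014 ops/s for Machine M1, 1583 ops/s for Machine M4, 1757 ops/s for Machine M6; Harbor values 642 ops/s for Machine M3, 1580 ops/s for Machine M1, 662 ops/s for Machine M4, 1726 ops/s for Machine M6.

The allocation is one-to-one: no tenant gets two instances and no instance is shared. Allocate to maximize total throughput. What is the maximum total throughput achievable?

Optimal: Brightly→Machine M4 (1982 ops/s), Apex→Machine M3 (1481 ops/s), Ridgeline→Machine M1 (2014 ops/s), Harbor→Machine M6 (1726 ops/s) — total 1982+1481+2014+1726 = 7203 ops/s.
Every other assignment is strictly worse.

Maximum total: 7203 ops/s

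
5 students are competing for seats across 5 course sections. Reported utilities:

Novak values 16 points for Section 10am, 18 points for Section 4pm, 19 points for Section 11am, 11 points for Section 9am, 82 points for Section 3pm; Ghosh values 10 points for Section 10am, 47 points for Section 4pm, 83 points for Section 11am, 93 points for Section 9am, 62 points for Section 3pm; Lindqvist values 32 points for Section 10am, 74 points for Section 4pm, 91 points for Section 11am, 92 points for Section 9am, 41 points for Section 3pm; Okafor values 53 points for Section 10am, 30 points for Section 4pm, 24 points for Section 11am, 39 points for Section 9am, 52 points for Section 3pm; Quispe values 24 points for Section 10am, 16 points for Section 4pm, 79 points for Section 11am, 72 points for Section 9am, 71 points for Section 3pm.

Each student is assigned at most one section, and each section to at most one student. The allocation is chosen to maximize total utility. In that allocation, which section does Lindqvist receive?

This is the linear assignment problem.
Optimal: Novak→Section 3pm (82 points), Ghosh→Section 9am (93 points), Lindqvist→Section 4pm (74 points), Okafor→Section 10am (53 points), Quispe→Section 11am (79 points) — total 82+93+74+53+79 = 381 points.
Lindqvist's own top section is Section 9am (92 points), but forcing Lindqvist→Section 9am and reassigning the rest optimally gives only 353 points — worse by 28.

Lindqvist receives Section 4pm.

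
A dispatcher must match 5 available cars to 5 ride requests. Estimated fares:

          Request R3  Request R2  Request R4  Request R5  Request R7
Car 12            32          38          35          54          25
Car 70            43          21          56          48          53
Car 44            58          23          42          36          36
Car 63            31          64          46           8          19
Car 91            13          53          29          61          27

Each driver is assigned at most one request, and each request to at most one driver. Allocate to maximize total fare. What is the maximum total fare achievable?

Max total: $271

Optimal: Car 12→Request R4 ($35), Car 70→Request R7 ($53), Car 44→Request R3 ($58), Car 63→Request R2 ($64), Car 91→Request R5 ($61) — total 35+53+58+64+61 = $271.
Max-entry greedy (repeatedly take the single best remaining cell) gives $264, worse by 7.
Every other assignment is strictly worse.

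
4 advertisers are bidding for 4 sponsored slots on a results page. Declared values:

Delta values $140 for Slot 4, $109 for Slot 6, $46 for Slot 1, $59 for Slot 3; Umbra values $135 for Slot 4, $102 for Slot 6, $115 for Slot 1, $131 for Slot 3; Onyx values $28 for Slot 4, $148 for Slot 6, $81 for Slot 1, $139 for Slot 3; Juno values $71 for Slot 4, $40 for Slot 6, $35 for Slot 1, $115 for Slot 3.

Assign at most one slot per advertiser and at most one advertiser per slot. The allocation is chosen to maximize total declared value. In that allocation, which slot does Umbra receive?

Umbra receives Slot 1.

This is a one-to-one assignment (maximum-weight bipartite matching).
Optimal: Delta→Slot 4 ($140), Umbra→Slot 1 ($115), Onyx→Slot 6 ($148), Juno→Slot 3 ($115) — total 140+115+148+115 = $518.
Row-greedy (each advertiser in turn takes its best remaining slot) gives $454, worse by 64.
Umbra's own top slot is Slot 4 ($135), but forcing Umbra→Slot 4 and reassigning the rest optimally gives only $444 — worse by 74.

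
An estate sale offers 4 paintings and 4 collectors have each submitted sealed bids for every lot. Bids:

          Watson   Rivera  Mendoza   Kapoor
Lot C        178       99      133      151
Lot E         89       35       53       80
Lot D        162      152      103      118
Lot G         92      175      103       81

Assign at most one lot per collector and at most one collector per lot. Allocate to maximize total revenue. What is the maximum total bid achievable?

Maximum total: $550

Optimal: Watson→Lot D ($162), Rivera→Lot G ($175), Mendoza→Lot C ($133), Kapoor→Lot E ($80) — total 162+175+133+80 = $550.
Column-greedy (each lot in turn goes to its best remaining collector) gives $513, worse by 37.
Next-best assignment: Watson→Lot D, Rivera→Lot G, Mendoza→Lot E, Kapoor→Lot C = $541.
Swapping Rivera↔Mendoza (Rivera→Lot C $99, Mendoza→Lot G $103) loses 106.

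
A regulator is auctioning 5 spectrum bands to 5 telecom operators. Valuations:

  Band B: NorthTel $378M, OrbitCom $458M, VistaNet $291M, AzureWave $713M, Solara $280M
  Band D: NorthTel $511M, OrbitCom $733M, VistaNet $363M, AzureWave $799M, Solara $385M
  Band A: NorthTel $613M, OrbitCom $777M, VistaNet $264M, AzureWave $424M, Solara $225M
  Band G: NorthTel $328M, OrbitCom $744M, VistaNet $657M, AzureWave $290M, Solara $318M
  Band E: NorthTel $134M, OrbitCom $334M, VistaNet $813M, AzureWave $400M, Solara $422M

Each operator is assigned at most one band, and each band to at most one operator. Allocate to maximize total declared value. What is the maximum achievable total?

Max total: $3268M

Treat this as an assignment problem: match each operator to one band.
Optimal: NorthTel→Band A ($613M), OrbitCom→Band G ($744M), VistaNet→Band E ($813M), AzureWave→Band B ($713M), Solara→Band D ($385M) — total 613+744+813+713+385 = $3268M.
Column-greedy (each band in turn goes to its best remaining operator) gives $3138M, worse by 130.
Swapping Solara↔AzureWave (Solara→Band B $280M, AzureWave→Band D $799M) loses 19.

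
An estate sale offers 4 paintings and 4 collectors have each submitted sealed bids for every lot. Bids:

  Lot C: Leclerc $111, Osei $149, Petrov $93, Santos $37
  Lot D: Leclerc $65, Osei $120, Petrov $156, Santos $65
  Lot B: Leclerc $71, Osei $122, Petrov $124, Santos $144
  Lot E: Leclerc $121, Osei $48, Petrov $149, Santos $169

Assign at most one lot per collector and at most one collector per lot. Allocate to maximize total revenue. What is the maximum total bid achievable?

This is a one-to-one assignment (maximum-weight bipartite matching).
Optimal: Leclerc→Lot E ($121), Osei→Lot C ($149), Petrov→Lot D ($156), Santos→Lot B ($144) — total 121+149+156+144 = $570.
Max-entry greedy (repeatedly take the single best remaining cell) gives $545, worse by 25.
Checked against all permutations: $570 is optimal.

Maximum total: $570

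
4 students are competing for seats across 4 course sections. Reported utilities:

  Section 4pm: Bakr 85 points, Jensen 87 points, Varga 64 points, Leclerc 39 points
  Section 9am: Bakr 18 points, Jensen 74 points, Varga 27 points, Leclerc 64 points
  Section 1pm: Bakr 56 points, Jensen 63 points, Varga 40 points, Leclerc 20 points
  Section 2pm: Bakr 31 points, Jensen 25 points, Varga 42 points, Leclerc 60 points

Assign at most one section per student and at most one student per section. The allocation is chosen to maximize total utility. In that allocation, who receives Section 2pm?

Leclerc receives Section 2pm.

Optimal: Bakr→Section 4pm (85 points), Jensen→Section 9am (74 points), Varga→Section 1pm (40 points), Leclerc→Section 2pm (60 points) — total 85+74+40+60 = 259 points.
Column-greedy (each section in turn goes to its best remaining student) gives 249 points, worse by 10.
Next-best assignment: Bakr→Section 4pm, Jensen→Section 1pm, Varga→Section 2pm, Leclerc→Section 9am = 254 points.
Leclerc's own top section is Section 9am (64 points), but forcing Leclerc→Section 9am and reassigning the rest optimally gives only 254 points — worse by 5.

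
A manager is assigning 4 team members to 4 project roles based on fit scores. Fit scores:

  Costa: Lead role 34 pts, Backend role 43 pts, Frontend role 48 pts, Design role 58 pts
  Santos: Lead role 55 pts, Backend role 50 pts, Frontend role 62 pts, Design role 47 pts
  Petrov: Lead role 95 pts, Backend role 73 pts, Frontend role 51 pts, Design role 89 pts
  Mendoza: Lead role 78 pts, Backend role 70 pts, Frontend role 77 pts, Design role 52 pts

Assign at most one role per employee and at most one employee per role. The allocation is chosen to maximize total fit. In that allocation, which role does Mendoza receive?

Mendoza receives Backend role.

This is the linear assignment problem.
Optimal: Costa→Design role (58 pts), Santos→Frontend role (62 pts), Petrov→Lead role (95 pts), Mendoza→Backend role (70 pts) — total 58+62+95+70 = 285 pts.
Max-entry greedy (repeatedly take the single best remaining cell) gives 280 pts, worse by 5.
Next-best assignment: Costa→Design role, Santos→Backend role, Petrov→Lead role, Mendoza→Frontend role = 280 pts.
Every other assignment is strictly worse.
Mendoza's own top role is Lead role (78 pts), but forcing Mendoza→Lead role and reassigning the rest optimally gives only 272 pts — worse by 13.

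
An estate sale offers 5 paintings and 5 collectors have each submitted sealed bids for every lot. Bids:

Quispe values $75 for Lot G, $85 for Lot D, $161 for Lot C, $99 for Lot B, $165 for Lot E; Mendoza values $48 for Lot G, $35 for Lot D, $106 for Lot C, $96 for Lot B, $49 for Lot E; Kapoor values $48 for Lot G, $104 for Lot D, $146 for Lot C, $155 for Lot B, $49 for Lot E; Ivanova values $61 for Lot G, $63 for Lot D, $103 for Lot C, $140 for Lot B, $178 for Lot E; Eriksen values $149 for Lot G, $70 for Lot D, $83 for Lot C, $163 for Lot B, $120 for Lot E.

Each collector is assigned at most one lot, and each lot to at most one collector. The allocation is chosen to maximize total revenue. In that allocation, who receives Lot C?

Quispe receives Lot C.

Treat this as an assignment problem: match each collector to one lot.
Optimal: Quispe→Lot C ($161), Mendoza→Lot B ($96), Kapoor→Lot D ($104), Ivanova→Lot E ($178), Eriksen→Lot G ($149) — total 161+96+104+178+149 = $688.
Row-greedy (each collector in turn takes its best remaining lot) gives $638, worse by 50.
Next-best assignment: Quispe→Lot C, Mendoza→Lot D, Kapoor→Lot B, Ivanova→Lot E, Eriksen→Lot G = $678.
Quispe's own top lot is Lot E ($165), but forcing Quispe→Lot E and reassigning the rest optimally gives only $664 — worse by 24.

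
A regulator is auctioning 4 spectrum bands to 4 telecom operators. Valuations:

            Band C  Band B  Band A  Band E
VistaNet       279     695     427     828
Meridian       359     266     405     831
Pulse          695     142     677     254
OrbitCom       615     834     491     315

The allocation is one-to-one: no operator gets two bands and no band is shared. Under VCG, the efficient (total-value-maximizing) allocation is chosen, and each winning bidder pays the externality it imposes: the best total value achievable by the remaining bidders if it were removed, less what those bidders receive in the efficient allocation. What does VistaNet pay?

VistaNet pays $237M.

Efficient allocation: VistaNet→Band B ($695M), Meridian→Band E ($831M), Pulse→Band A ($677M), OrbitCom→Band C ($615M); total welfare W = $2818M.
VistaNet receives Band B at value $695M, so the others get W − 695 = $2123M.
Without VistaNet: best allocation of the remaining 3 bidders over all 4 bands is Meridian→Band E ($831M), Pulse→Band C ($695M), OrbitCom→Band B ($834M), total $2360M.
VCG payment = (others' best without VistaNet) − (others' welfare with VistaNet) = 2360 − 2123 = $237M.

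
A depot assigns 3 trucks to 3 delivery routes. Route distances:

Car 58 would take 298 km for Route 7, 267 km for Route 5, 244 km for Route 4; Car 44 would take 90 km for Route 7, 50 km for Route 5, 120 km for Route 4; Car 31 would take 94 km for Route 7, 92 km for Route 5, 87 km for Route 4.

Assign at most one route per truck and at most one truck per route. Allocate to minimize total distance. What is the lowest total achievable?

Optimal: Car 58→Route 4 (244 km), Car 44→Route 5 (50 km), Car 31→Route 7 (94 km) — total 244+50+94 = 388 km.
Next-best assignment: Car 58→Route 4, Car 44→Route 7, Car 31→Route 5 = 426 km.

Min total: 388 km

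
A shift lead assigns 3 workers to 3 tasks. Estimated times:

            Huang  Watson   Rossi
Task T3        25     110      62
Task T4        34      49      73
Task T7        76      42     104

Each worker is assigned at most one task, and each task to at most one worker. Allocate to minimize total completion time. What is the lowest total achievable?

Min total: 138 min

Optimal: Huang→Task T4 (34 min), Watson→Task T7 (42 min), Rossi→Task T3 (62 min) — total 34+42+62 = 138 min.
Every other assignment is strictly worse.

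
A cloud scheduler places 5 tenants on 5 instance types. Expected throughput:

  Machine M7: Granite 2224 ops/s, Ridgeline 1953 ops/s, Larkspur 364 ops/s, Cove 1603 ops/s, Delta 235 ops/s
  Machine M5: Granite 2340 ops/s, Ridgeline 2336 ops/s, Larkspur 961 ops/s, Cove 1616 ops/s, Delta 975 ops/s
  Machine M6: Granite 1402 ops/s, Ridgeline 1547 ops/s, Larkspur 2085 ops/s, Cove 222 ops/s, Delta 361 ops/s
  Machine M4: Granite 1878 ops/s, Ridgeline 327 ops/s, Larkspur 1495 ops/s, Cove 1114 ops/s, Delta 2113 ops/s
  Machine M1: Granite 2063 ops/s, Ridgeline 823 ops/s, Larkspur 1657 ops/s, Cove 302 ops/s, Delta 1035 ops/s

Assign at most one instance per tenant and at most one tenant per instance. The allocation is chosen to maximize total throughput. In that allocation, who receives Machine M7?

Cove receives Machine M7.

Treat this as an assignment problem: match each tenant to one instance.
Optimal: Granite→Machine M1 (2063 ops/s), Ridgeline→Machine M5 (2336 ops/s), Larkspur→Machine M6 (2085 ops/s), Cove→Machine M7 (1603 ops/s), Delta→Machine M4 (2113 ops/s) — total 2063+2336+2085+1603+2113 = 10200 ops/s.
Column-greedy (each instance in turn goes to its best remaining tenant) gives 9060 ops/s, worse by 1140.
Swapping Granite↔Ridgeline (Granite→Machine M5 2340 ops/s, Ridgeline→Machine M1 823 ops/s) loses 1236.
Checked against all permutations: 10200 ops/s is optimal.
Cove's own top instance is Machine M5 (1616 ops/s), but forcing Cove→Machine M5 and reassigning the rest optimally gives only 9830 ops/s — worse by 370.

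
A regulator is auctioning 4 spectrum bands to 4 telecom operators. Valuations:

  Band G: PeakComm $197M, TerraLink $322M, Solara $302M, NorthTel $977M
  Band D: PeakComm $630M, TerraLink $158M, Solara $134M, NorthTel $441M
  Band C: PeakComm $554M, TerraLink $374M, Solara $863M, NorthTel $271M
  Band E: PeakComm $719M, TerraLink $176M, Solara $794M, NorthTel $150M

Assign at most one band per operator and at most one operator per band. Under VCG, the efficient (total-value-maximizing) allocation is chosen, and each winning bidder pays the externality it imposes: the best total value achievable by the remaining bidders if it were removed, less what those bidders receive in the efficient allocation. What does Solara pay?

Solara pays $89M.

Efficient allocation: PeakComm→Band D ($630M), TerraLink→Band C ($374M), Solara→Band E ($794M), NorthTel→Band G ($977M); total welfare W = $2775M.
Solara receives Band E at value $794M, so the others get W − 794 = $1981M.
Without Solara: best allocation of the remaining 3 bidders over all 4 bands is PeakComm→Band E ($719M), TerraLink→Band C ($374M), NorthTel→Band G ($977M), total $2070M.
VCG payment = (others' best without Solara) − (others' welfare with Solara) = 2070 − 1981 = $89M.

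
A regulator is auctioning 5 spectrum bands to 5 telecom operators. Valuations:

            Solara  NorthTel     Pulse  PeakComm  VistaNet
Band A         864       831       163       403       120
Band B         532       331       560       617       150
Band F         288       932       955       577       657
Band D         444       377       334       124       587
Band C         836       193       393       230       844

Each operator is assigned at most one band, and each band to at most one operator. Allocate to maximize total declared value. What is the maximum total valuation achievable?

Optimal: Solara→Band C ($836M), NorthTel→Band A ($831M), Pulse→Band F ($955M), PeakComm→Band B ($617M), VistaNet→Band D ($587M) — total 836+831+955+617+587 = $3826M.
Max-entry greedy (repeatedly take the single best remaining cell) gives $3657M, worse by 169.
Checked against all permutations: $3826M is optimal.

Max total: $3826M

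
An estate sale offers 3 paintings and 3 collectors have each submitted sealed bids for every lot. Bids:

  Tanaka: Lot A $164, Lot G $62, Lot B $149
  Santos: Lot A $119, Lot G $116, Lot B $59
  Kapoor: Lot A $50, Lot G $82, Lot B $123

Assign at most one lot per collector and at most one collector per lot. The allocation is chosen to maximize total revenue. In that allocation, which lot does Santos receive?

Optimal: Tanaka→Lot A ($164), Santos→Lot G ($116), Kapoor→Lot B ($123) — total 164+116+123 = $403.
Swapping Tanaka↔Kapoor (Tanaka→Lot B $149, Kapoor→Lot A $50) loses 88.
No other one-to-one assignment exceeds $403.
Santos's own top lot is Lot A ($119), but forcing Santos→Lot A and reassigning the rest optimally gives only $350 — worse by 53.

Santos receives Lot G.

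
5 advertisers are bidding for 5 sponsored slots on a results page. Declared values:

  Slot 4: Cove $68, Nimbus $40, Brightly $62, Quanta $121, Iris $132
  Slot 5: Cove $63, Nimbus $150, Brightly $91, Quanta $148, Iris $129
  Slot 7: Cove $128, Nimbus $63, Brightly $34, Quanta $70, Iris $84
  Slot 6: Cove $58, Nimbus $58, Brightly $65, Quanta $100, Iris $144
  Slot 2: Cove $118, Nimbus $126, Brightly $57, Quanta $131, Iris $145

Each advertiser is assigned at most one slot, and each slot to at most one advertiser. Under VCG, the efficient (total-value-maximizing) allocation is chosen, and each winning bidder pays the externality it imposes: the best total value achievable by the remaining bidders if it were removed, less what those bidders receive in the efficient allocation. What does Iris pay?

Iris pays $3.

Efficient allocation: Cove→Slot 7 ($128), Nimbus→Slot 5 ($150), Brightly→Slot 4 ($62), Quanta→Slot 2 ($131), Iris→Slot 6 ($144); total welfare W = $615.
Iris receives Slot 6 at value $144, so the others get W − 144 = $471.
Without Iris: best allocation of the remaining 4 bidders over all 5 slots is Cove→Slot 7 ($128), Nimbus→Slot 5 ($150), Brightly→Slot 6 ($65), Quanta→Slot 2 ($131), total $474.
VCG payment = (others' best without Iris) − (others' welfare with Iris) = 474 − 471 = $3.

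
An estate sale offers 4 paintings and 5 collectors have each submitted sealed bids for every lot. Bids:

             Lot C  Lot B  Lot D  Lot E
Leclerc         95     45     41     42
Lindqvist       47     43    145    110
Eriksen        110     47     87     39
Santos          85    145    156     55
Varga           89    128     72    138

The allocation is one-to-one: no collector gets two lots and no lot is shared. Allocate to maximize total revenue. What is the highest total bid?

Maximum total: $538

Optimal: Eriksen→Lot C ($110), Santos→Lot B ($145), Lindqvist→Lot D ($145), Varga→Lot E ($138) — total 110+145+145+138 = $538.
Next-best assignment: Leclerc→Lot C, Santos→Lot B, Lindqvist→Lot D, Varga→Lot E = $523.
Swapping Varga↔Eriksen (Varga→Lot C $89, Eriksen→Lot E $39) loses 120.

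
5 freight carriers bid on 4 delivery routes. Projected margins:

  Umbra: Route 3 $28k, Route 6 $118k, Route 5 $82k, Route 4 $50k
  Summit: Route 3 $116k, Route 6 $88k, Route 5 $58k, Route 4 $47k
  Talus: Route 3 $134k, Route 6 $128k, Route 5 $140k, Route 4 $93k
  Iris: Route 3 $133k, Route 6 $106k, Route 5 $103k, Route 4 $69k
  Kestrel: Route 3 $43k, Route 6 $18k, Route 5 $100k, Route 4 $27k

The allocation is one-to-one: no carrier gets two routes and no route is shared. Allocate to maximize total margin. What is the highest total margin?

Max total: $444k

This is a one-to-one assignment (maximum-weight bipartite matching).
Optimal: Iris→Route 3 ($133k), Umbra→Route 6 ($118k), Kestrel→Route 5 ($100k), Talus→Route 4 ($93k) — total 133+118+100+93 = $444k.
Max-entry greedy (repeatedly take the single best remaining cell) gives $438k, worse by 6.
Next-best assignment: Summit→Route 3, Umbra→Route 6, Talus→Route 5, Iris→Route 4 = $443k.
No other one-to-one assignment exceeds $444k.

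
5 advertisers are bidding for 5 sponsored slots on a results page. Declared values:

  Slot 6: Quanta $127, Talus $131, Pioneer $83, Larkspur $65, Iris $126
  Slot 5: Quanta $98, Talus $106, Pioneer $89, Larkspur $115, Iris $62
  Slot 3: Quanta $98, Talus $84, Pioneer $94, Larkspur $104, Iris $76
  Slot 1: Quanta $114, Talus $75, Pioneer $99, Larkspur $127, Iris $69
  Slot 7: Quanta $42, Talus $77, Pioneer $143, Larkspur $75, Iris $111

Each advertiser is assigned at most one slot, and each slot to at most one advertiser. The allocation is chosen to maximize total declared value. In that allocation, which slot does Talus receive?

Optimal: Quanta→Slot 3 ($98), Talus→Slot 5 ($106), Pioneer→Slot 7 ($143), Larkspur→Slot 1 ($127), Iris→Slot 6 ($126) — total 98+106+143+127+126 = $600.
Max-entry greedy (repeatedly take the single best remaining cell) gives $575, worse by 25.
Every other assignment is strictly worse.
Talus's own top slot is Slot 6 ($131), but forcing Talus→Slot 6 and reassigning the rest optimally gives only $579 — worse by 21.

Talus receives Slot 5.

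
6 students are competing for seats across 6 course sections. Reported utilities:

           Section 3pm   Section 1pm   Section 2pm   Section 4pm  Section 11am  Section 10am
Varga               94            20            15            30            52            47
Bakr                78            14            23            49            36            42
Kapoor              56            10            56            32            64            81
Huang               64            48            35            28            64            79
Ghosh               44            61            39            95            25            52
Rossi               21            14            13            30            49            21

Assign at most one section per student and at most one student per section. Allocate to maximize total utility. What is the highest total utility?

Optimal: Varga→Section 3pm (94 points), Bakr→Section 2pm (23 points), Kapoor→Section 10am (81 points), Huang→Section 1pm (48 points), Ghosh→Section 4pm (95 points), Rossi→Section 11am (49 points) — total 94+23+81+48+95+49 = 390 points.
Max-entry greedy (repeatedly take the single best remaining cell) gives 371 points, worse by 19.
Next-best assignment: Varga→Section 3pm, Bakr→Section 4pm, Kapoor→Section 2pm, Huang→Section 10am, Ghosh→Section 1pm, Rossi→Section 11am = 388 points.
Checked against all permutations: 390 points is optimal.

Max total: 390 points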